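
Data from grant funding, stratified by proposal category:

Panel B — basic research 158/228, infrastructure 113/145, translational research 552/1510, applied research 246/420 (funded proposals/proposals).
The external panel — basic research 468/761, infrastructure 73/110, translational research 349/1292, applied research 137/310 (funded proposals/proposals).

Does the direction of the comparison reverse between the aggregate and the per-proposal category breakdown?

Basic research: Panel B 158/228 = 69.3%, the external panel 468/761 = 61.5% → Panel B
Infrastructure: Panel B 113/145 = 77.9%, the external panel 73/110 = 66.4% → Panel B
Translational research: Panel B 552/1510 = 36.6%, the external panel 349/1292 = 27.0% → Panel B
Applied research: Panel B 246/420 = 58.6%, the external panel 137/310 = 44.2% → Panel B
Overall: Panel B 1069/2303 = 46.4%, the external panel 1027/2473 = 41.5% → Panel B
Panel B wins overall and in every proposal group — no reversal.

No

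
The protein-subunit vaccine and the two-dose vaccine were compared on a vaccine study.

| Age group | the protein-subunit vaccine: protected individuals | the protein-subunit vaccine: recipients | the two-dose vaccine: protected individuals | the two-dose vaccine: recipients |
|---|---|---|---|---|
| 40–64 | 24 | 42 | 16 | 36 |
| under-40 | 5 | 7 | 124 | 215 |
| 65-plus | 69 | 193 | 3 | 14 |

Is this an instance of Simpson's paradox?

Yes

40–64: the protein-subunit vaccine 24/42 = 57.1%, the two-dose vaccine 16/36 = 44.4% → the protein-subunit vaccine
Under-40: the protein-subunit vaccine 5/7 = 71.4%, the two-dose vaccine 124/215 = 57.7% → the protein-subunit vaccine
65-plus: the protein-subunit vaccine 69/193 = 35.8%, the two-dose vaccine 3/14 = 21.4% → the protein-subunit vaccine
Overall: the protein-subunit vaccine 98/242 = 40.5%, the two-dose vaccine 143/265 = 54.0% → the two-dose vaccine
The protein-subunit vaccine wins each age group but the two-dose vaccine wins overall — the comparison reverses. The protein-subunit vaccine's recipients skew toward 65-plus, which has a lower base rate.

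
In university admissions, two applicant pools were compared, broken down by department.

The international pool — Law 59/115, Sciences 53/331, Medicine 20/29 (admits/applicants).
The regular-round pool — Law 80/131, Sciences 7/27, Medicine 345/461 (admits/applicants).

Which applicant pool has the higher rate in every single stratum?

the regular-round pool

Law: the international pool 59/115 = 51.3%, the regular-round pool 80/131 = 61.1% → the regular-round pool
Sciences: the international pool 53/331 = 16.0%, the regular-round pool 7/27 = 25.9% → the regular-round pool
Medicine: the international pool 20/29 = 69.0%, the regular-round pool 345/461 = 74.8% → the regular-round pool
The regular-round pool has the higher rate in all 3 groups.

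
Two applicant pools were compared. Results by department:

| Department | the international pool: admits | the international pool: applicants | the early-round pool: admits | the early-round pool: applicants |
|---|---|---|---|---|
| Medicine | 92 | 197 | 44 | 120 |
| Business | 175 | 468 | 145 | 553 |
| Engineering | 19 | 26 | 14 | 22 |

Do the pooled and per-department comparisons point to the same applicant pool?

Medicine: the international pool 92/197 = 46.7%, the early-round pool 44/120 = 36.7% → the international pool
Business: the international pool 175/468 = 37.4%, the early-round pool 145/553 = 26.2% → the international pool
Engineering: the international pool 19/26 = 73.1%, the early-round pool 14/22 = 63.6% → the international pool
Overall: the international pool 286/691 = 41.4%, the early-round pool 203/695 = 29.2% → the international pool
The international pool wins overall and in every department group — no reversal.

Yes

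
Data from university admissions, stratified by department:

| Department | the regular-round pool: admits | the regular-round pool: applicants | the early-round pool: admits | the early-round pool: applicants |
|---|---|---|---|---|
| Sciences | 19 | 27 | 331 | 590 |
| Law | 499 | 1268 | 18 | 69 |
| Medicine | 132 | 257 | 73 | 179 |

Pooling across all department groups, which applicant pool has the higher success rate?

the early-round pool

Sciences: the regular-round pool 19/27 = 70.4%, the early-round pool 331/590 = 56.1% → the regular-round pool
Law: the regular-round pool 499/1268 = 39.4%, the early-round pool 18/69 = 26.1% → the regular-round pool
Medicine: the regular-round pool 132/257 = 51.4%, the early-round pool 73/179 = 40.8% → the regular-round pool
Overall: the regular-round pool 650/1552 = 41.9%, the early-round pool 422/838 = 50.4% → the early-round pool
(The regular-round pool wins every department group but the early-round pool wins overall — the regular-round pool's applicants skew toward the low-rate Law group.)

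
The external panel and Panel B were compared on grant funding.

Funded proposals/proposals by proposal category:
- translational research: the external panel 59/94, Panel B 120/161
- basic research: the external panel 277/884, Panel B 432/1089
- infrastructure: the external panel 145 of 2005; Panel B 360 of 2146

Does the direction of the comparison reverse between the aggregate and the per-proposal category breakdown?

No

Translational research: the external panel 59/94 = 62.8%, Panel B 120/161 = 74.5% → Panel B
Basic research: the external panel 277/884 = 31.3%, Panel B 432/1089 = 39.7% → Panel B
Infrastructure: the external panel 145/2005 = 7.2%, Panel B 360/2146 = 16.8% → Panel B
Overall: the external panel 481/2983 = 16.1%, Panel B 912/3396 = 26.9% → Panel B
Panel B wins overall and in every proposal group — no reversal.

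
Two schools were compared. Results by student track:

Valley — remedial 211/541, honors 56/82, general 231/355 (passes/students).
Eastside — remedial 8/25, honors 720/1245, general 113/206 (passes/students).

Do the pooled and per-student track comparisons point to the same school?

Remedial: Valley 211/541 = 39.0%, Eastside 8/25 = 32.0% → Valley
Honors: Valley 56/82 = 68.3%, Eastside 720/1245 = 57.8% → Valley
General: Valley 231/355 = 65.1%, Eastside 113/206 = 54.9% → Valley
Overall: Valley 498/978 = 50.9%, Eastside 841/1476 = 57.0% → Eastside
Valley wins each student group but Eastside wins overall — the comparison reverses. Valley's students skew toward remedial, which has a lower base rate.

No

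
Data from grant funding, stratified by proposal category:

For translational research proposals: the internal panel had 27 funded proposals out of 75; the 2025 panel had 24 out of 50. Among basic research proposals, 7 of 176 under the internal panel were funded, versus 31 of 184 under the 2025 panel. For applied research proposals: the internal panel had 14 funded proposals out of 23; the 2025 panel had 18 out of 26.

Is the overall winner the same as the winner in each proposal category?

Yes

Translational research: the internal panel 27/75 = 36.0%, the 2025 panel 24/50 = 48.0% → the 2025 panel
Basic research: the internal panel 7/176 = 4.0%, the 2025 panel 31/184 = 16.8% → the 2025 panel
Applied research: the internal panel 14/23 = 60.9%, the 2025 panel 18/26 = 69.2% → the 2025 panel
Overall: the internal panel 48/274 = 17.5%, the 2025 panel 73/260 = 28.1% → the 2025 panel
The 2025 panel wins overall and in every proposal group — no reversal.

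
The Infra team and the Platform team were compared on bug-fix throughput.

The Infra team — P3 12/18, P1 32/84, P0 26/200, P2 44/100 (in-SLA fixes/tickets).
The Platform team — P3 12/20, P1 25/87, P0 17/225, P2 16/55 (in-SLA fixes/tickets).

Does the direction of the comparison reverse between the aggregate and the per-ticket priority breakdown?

No

P3: the Infra team 12/18 = 66.7%, the Platform team 12/20 = 60.0% → the Infra team
P1: the Infra team 32/84 = 38.1%, the Platform team 25/87 = 28.7% → the Infra team
P0: the Infra team 26/200 = 13.0%, the Platform team 17/225 = 7.6% → the Infra team
P2: the Infra team 44/100 = 44.0%, the Platform team 16/55 = 29.1% → the Infra team
Overall: the Infra team 114/402 = 28.4%, the Platform team 70/387 = 18.1% → the Infra team
The Infra team wins overall and in every ticket group — no reversal.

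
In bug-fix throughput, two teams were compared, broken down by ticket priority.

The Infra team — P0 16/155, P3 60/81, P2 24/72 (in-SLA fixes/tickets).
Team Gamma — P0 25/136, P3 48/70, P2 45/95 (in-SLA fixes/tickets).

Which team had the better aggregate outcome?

Team Gamma

P0: the Infra team 16/155 = 10.3%, Team Gamma 25/136 = 18.4% → Team Gamma
P3: the Infra team 60/81 = 74.1%, Team Gamma 48/70 = 68.6% → the Infra team
P2: the Infra team 24/72 = 33.3%, Team Gamma 45/95 = 47.4% → Team Gamma
Overall: the Infra team 100/308 = 32.5%, Team Gamma 118/301 = 39.2% → Team Gamma
(Neither sweeps every ticket group, but Team Gamma has the higher pooled rate.)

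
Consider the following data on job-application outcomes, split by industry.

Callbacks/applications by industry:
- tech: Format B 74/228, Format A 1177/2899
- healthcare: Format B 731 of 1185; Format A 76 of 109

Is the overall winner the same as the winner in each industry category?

Tech: Format B 74/228 = 32.5%, Format A 1177/2899 = 40.6% → Format A
Healthcare: Format B 731/1185 = 61.7%, Format A 76/109 = 69.7% → Format A
Overall: Format B 805/1413 = 57.0%, Format A 1253/3008 = 41.7% → Format B
Format A wins each industry group but Format B wins overall — the comparison reverses. Format A's applications skew toward tech, which has a lower base rate.

No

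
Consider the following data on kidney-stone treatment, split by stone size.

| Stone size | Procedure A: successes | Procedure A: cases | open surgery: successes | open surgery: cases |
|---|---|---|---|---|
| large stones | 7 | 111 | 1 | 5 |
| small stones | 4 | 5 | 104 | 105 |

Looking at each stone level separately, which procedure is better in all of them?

open surgery

Large stones: Procedure A 7/111 = 6.3%, open surgery 1/5 = 20.0% → open surgery
Small stones: Procedure A 4/5 = 80.0%, open surgery 104/105 = 99.0% → open surgery
Open surgery has the higher rate in both groups.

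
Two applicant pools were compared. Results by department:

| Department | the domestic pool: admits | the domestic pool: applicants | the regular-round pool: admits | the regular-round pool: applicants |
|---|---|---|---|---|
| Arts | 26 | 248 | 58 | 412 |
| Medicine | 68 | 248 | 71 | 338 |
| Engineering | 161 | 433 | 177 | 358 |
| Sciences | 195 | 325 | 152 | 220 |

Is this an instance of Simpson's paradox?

No

Arts: the domestic pool 26/248 = 10.5%, the regular-round pool 58/412 = 14.1% → the regular-round pool
Medicine: the domestic pool 68/248 = 27.4%, the regular-round pool 71/338 = 21.0% → the domestic pool
Engineering: the domestic pool 161/433 = 37.2%, the regular-round pool 177/358 = 49.4% → the regular-round pool
Sciences: the domestic pool 195/325 = 60.0%, the regular-round pool 152/220 = 69.1% → the regular-round pool
Overall: the domestic pool 450/1254 = 35.9%, the regular-round pool 458/1328 = 34.5% → the domestic pool
Neither sweeps: the domestic pool wins 1 of 4 groups, the regular-round pool wins 3. The domestic pool wins overall but not every group — no Simpson reversal.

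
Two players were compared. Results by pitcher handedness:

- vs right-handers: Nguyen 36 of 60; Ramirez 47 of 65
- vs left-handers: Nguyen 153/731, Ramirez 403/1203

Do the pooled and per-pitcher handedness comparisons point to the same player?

Yes

Vs right-handers: Nguyen 36/60 = 60.0%, Ramirez 47/65 = 72.3% → Ramirez
Vs left-handers: Nguyen 153/731 = 20.9%, Ramirez 403/1203 = 33.5% → Ramirez
Overall: Nguyen 189/791 = 23.9%, Ramirez 450/1268 = 35.5% → Ramirez
Ramirez wins overall and in every pitcher group — no reversal.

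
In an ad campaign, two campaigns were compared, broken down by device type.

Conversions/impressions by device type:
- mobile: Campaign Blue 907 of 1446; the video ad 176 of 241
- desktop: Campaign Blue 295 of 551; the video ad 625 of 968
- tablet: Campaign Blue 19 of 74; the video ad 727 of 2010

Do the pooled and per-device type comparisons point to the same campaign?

No

Mobile: Campaign Blue 907/1446 = 62.7%, the video ad 176/241 = 73.0% → the video ad
Desktop: Campaign Blue 295/551 = 53.5%, the video ad 625/968 = 64.6% → the video ad
Tablet: Campaign Blue 19/74 = 25.7%, the video ad 727/2010 = 36.2% → the video ad
Overall: Campaign Blue 1221/2071 = 59.0%, the video ad 1528/3219 = 47.5% → Campaign Blue
The video ad wins each device group but Campaign Blue wins overall — the comparison reverses. The video ad's impressions skew toward tablet, which has a lower base rate.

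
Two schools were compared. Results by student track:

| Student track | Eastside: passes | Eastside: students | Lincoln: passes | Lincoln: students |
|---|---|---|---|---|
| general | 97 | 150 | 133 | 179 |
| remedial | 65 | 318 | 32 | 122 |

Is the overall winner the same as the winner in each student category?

General: Eastside 97/150 = 64.7%, Lincoln 133/179 = 74.3% → Lincoln
Remedial: Eastside 65/318 = 20.4%, Lincoln 32/122 = 26.2% → Lincoln
Overall: Eastside 162/468 = 34.6%, Lincoln 165/301 = 54.8% → Lincoln
Lincoln wins overall and in every student group — no reversal.

Yes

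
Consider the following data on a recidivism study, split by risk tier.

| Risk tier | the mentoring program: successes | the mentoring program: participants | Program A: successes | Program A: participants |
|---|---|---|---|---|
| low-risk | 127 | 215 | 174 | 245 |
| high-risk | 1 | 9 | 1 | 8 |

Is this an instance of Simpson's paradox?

Low-risk: the mentoring program 127/215 = 59.1%, Program A 174/245 = 71.0% → Program A
High-risk: the mentoring program 1/9 = 11.1%, Program A 1/8 = 12.5% → Program A
Overall: the mentoring program 128/224 = 57.1%, Program A 175/253 = 69.2% → Program A
Program A wins overall and in every risk group — no reversal.

No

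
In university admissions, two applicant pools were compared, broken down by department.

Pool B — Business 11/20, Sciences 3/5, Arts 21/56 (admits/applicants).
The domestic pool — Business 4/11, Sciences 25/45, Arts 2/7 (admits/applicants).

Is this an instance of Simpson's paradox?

Business: Pool B 11/20 = 55.0%, the domestic pool 4/11 = 36.4% → Pool B
Sciences: Pool B 3/5 = 60.0%, the domestic pool 25/45 = 55.6% → Pool B
Arts: Pool B 21/56 = 37.5%, the domestic pool 2/7 = 28.6% → Pool B
Overall: Pool B 35/81 = 43.2%, the domestic pool 31/63 = 49.2% → the domestic pool
Pool B wins each department group but the domestic pool wins overall — the comparison reverses. Pool B's applicants skew toward Arts, which has a lower base rate.

Yes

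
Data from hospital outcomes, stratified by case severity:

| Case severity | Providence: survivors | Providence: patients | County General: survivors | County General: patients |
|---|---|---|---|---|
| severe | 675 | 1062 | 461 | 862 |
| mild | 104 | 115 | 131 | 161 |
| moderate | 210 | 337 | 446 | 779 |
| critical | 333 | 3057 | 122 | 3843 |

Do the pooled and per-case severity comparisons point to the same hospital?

Yes

Severe: Providence 675/1062 = 63.6%, County General 461/862 = 53.5% → Providence
Mild: Providence 104/115 = 90.4%, County General 131/161 = 81.4% → Providence
Moderate: Providence 210/337 = 62.3%, County General 446/779 = 57.3% → Providence
Critical: Providence 333/3057 = 10.9%, County General 122/3843 = 3.2% → Providence
Overall: Providence 1322/4571 = 28.9%, County General 1160/5645 = 20.5% → Providence
Providence wins overall and in every case group — no reversal.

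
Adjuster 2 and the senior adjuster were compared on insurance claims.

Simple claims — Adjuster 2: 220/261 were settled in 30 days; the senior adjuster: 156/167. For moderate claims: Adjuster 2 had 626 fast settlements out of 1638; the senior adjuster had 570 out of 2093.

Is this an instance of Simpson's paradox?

No

Simple: Adjuster 2 220/261 = 84.3%, the senior adjuster 156/167 = 93.4% → the senior adjuster
Moderate: Adjuster 2 626/1638 = 38.2%, the senior adjuster 570/2093 = 27.2% → Adjuster 2
Overall: Adjuster 2 846/1899 = 44.5%, the senior adjuster 726/2260 = 32.1% → Adjuster 2
Neither sweeps: Adjuster 2 wins 1 of 2 groups, the senior adjuster wins 1. Adjuster 2 wins overall but not every group — no Simpson reversal.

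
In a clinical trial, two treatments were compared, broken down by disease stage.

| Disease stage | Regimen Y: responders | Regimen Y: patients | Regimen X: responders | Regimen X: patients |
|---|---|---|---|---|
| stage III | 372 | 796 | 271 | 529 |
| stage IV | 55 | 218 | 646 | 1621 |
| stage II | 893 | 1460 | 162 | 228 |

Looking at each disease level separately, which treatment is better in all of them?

Regimen X

Stage III: Regimen Y 372/796 = 46.7%, Regimen X 271/529 = 51.2% → Regimen X
Stage IV: Regimen Y 55/218 = 25.2%, Regimen X 646/1621 = 39.9% → Regimen X
Stage II: Regimen Y 893/1460 = 61.2%, Regimen X 162/228 = 71.1% → Regimen X
Regimen X has the higher rate in all 3 groups.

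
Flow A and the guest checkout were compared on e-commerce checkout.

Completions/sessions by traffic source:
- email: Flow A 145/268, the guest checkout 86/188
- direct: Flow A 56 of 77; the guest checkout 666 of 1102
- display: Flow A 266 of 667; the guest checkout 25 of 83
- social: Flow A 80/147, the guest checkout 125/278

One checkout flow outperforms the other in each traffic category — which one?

Email: Flow A 145/268 = 54.1%, the guest checkout 86/188 = 45.7% → Flow A
Direct: Flow A 56/77 = 72.7%, the guest checkout 666/1102 = 60.4% → Flow A
Display: Flow A 266/667 = 39.9%, the guest checkout 25/83 = 30.1% → Flow A
Social: Flow A 80/147 = 54.4%, the guest checkout 125/278 = 45.0% → Flow A
Flow A has the higher rate in all 4 groups.

Flow A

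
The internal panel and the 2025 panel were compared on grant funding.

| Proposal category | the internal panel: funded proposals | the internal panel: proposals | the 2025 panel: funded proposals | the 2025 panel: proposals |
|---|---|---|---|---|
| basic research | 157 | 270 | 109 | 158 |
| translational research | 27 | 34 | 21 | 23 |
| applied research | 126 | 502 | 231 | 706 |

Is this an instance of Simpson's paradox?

Basic research: the internal panel 157/270 = 58.1%, the 2025 panel 109/158 = 69.0% → the 2025 panel
Translational research: the internal panel 27/34 = 79.4%, the 2025 panel 21/23 = 91.3% → the 2025 panel
Applied research: the internal panel 126/502 = 25.1%, the 2025 panel 231/706 = 32.7% → the 2025 panel
Overall: the internal panel 310/806 = 38.5%, the 2025 panel 361/887 = 40.7% → the 2025 panel
The 2025 panel wins overall and in every proposal group — no reversal.

No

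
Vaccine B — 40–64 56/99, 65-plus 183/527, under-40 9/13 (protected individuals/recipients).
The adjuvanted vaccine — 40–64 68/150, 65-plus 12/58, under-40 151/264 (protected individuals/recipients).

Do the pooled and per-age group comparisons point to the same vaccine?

No

40–64: Vaccine B 56/99 = 56.6%, the adjuvanted vaccine 68/150 = 45.3% → Vaccine B
65-plus: Vaccine B 183/527 = 34.7%, the adjuvanted vaccine 12/58 = 20.7% → Vaccine B
Under-40: Vaccine B 9/13 = 69.2%, the adjuvanted vaccine 151/264 = 57.2% → Vaccine B
Overall: Vaccine B 248/639 = 38.8%, the adjuvanted vaccine 231/472 = 48.9% → the adjuvanted vaccine
Vaccine B wins each age group but the adjuvanted vaccine wins overall — the comparison reverses. Vaccine B's recipients skew toward 65-plus, which has a lower base rate.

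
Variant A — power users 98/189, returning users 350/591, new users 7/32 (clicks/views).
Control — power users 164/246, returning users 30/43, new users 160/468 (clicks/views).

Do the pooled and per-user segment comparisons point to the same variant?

No

Power users: Variant A 98/189 = 51.9%, Control 164/246 = 66.7% → Control
Returning users: Variant A 350/591 = 59.2%, Control 30/43 = 69.8% → Control
New users: Variant A 7/32 = 21.9%, Control 160/468 = 34.2% → Control
Overall: Variant A 455/812 = 56.0%, Control 354/757 = 46.8% → Variant A
Control wins each user group but Variant A wins overall — the comparison reverses. Control's views skew toward new users, which has a lower base rate.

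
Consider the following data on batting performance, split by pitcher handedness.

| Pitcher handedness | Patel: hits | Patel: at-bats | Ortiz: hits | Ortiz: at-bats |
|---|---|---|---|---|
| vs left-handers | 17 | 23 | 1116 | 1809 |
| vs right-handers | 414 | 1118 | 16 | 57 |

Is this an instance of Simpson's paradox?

Vs left-handers: Patel 17/23 = 73.9%, Ortiz 1116/1809 = 61.7% → Patel
Vs right-handers: Patel 414/1118 = 37.0%, Ortiz 16/57 = 28.1% → Patel
Overall: Patel 431/1141 = 37.8%, Ortiz 1132/1866 = 60.7% → Ortiz
Patel wins each pitcher group but Ortiz wins overall — the comparison reverses. Patel's at-bats skew toward vs right-handers, which has a lower base rate.

Yes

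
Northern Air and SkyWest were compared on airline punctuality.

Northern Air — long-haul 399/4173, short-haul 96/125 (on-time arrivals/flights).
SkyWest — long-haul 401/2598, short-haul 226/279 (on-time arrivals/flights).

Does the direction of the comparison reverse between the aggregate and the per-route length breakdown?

No

Long-haul: Northern Air 399/4173 = 9.6%, SkyWest 401/2598 = 15.4% → SkyWest
Short-haul: Northern Air 96/125 = 76.8%, SkyWest 226/279 = 81.0% → SkyWest
Overall: Northern Air 495/4298 = 11.5%, SkyWest 627/2877 = 21.8% → SkyWest
SkyWest wins overall and in every route group — no reversal.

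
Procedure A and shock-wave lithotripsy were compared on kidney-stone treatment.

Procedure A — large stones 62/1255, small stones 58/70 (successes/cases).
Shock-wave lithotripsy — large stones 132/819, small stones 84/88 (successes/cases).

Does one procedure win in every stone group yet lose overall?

Large stones: Procedure A 62/1255 = 4.9%, shock-wave lithotripsy 132/819 = 16.1% → shock-wave lithotripsy
Small stones: Procedure A 58/70 = 82.9%, shock-wave lithotripsy 84/88 = 95.5% → shock-wave lithotripsy
Overall: Procedure A 120/1325 = 9.1%, shock-wave lithotripsy 216/907 = 23.8% → shock-wave lithotripsy
Shock-wave lithotripsy wins overall and in every stone group — no reversal.

No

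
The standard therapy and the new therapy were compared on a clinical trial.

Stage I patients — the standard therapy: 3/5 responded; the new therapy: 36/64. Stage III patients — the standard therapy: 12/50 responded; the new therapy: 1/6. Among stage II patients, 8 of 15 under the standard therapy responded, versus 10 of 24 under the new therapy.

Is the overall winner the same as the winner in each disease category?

Stage I: the standard therapy 3/5 = 60.0%, the new therapy 36/64 = 56.2% → the standard therapy
Stage III: the standard therapy 12/50 = 24.0%, the new therapy 1/6 = 16.7% → the standard therapy
Stage II: the standard therapy 8/15 = 53.3%, the new therapy 10/24 = 41.7% → the standard therapy
Overall: the standard therapy 23/70 = 32.9%, the new therapy 47/94 = 50.0% → the new therapy
The standard therapy wins each disease group but the new therapy wins overall — the comparison reverses. The standard therapy's patients skew toward stage III, which has a lower base rate.

No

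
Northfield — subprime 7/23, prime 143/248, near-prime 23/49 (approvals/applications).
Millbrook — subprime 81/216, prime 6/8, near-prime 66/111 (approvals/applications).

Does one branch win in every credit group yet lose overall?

Subprime: Northfield 7/23 = 30.4%, Millbrook 81/216 = 37.5% → Millbrook
Prime: Northfield 143/248 = 57.7%, Millbrook 6/8 = 75.0% → Millbrook
Near-prime: Northfield 23/49 = 46.9%, Millbrook 66/111 = 59.5% → Millbrook
Overall: Northfield 173/320 = 54.1%, Millbrook 153/335 = 45.7% → Northfield
Millbrook wins each credit group but Northfield wins overall — the comparison reverses. Millbrook's applications skew toward subprime, which has a lower base rate.

Yes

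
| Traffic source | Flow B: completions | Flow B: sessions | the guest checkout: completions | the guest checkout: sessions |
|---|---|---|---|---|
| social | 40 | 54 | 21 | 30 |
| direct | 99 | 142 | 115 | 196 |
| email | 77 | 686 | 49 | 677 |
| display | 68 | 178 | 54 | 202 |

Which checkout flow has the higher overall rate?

Social: Flow B 40/54 = 74.1%, the guest checkout 21/30 = 70.0% → Flow B
Direct: Flow B 99/142 = 69.7%, the guest checkout 115/196 = 58.7% → Flow B
Email: Flow B 77/686 = 11.2%, the guest checkout 49/677 = 7.2% → Flow B
Display: Flow B 68/178 = 38.2%, the guest checkout 54/202 = 26.7% → Flow B
Overall: Flow B 284/1060 = 26.8%, the guest checkout 239/1105 = 21.6% → Flow B

Flow B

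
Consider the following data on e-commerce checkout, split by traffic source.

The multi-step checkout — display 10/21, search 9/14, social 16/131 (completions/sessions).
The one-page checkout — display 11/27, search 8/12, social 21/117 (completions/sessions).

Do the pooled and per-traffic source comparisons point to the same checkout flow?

Display: the multi-step checkout 10/21 = 47.6%, the one-page checkout 11/27 = 40.7% → the multi-step checkout
Search: the multi-step checkout 9/14 = 64.3%, the one-page checkout 8/12 = 66.7% → the one-page checkout
Social: the multi-step checkout 16/131 = 12.2%, the one-page checkout 21/117 = 17.9% → the one-page checkout
Overall: the multi-step checkout 35/166 = 21.1%, the one-page checkout 40/156 = 25.6% → the one-page checkout
Neither sweeps: the multi-step checkout wins 1 of 3 groups, the one-page checkout wins 2. The one-page checkout wins overall but not every group — no Simpson reversal.

No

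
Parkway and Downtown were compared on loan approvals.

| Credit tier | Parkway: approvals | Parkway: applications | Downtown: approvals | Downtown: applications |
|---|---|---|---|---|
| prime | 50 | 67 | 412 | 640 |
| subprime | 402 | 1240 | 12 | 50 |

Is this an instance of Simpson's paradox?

Yes

Prime: Parkway 50/67 = 74.6%, Downtown 412/640 = 64.4% → Parkway
Subprime: Parkway 402/1240 = 32.4%, Downtown 12/50 = 24.0% → Parkway
Overall: Parkway 452/1307 = 34.6%, Downtown 424/690 = 61.4% → Downtown
Parkway wins each credit group but Downtown wins overall — the comparison reverses. Parkway's applications skew toward subprime, which has a lower base rate.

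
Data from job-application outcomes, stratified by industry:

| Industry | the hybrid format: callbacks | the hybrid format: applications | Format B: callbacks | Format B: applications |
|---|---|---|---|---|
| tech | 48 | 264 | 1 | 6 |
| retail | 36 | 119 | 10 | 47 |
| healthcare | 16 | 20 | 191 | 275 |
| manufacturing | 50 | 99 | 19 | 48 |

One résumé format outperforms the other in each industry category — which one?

Tech: the hybrid format 48/264 = 18.2%, Format B 1/6 = 16.7% → the hybrid format
Retail: the hybrid format 36/119 = 30.3%, Format B 10/47 = 21.3% → the hybrid format
Healthcare: the hybrid format 16/20 = 80.0%, Format B 191/275 = 69.5% → the hybrid format
Manufacturing: the hybrid format 50/99 = 50.5%, Format B 19/48 = 39.6% → the hybrid format
The hybrid format has the higher rate in all 4 groups.

the hybrid format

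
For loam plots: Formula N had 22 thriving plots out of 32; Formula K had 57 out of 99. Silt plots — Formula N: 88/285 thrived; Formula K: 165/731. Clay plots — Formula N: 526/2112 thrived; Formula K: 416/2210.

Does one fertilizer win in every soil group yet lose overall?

Loam: Formula N 22/32 = 68.8%, Formula K 57/99 = 57.6% → Formula N
Silt: Formula N 88/285 = 30.9%, Formula K 165/731 = 22.6% → Formula N
Clay: Formula N 526/2112 = 24.9%, Formula K 416/2210 = 18.8% → Formula N
Overall: Formula N 636/2429 = 26.2%, Formula K 638/3040 = 21.0% → Formula N
Formula N wins overall and in every soil group — no reversal.

No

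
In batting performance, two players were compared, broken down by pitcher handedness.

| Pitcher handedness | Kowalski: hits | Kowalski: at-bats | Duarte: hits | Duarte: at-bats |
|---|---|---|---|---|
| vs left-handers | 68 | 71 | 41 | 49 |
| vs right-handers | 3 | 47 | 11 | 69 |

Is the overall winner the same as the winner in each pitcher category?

Vs left-handers: Kowalski 68/71 = 95.8%, Duarte 41/49 = 83.7% → Kowalski
Vs right-handers: Kowalski 3/47 = 6.4%, Duarte 11/69 = 15.9% → Duarte
Overall: Kowalski 71/118 = 60.2%, Duarte 52/118 = 44.1% → Kowalski
Neither sweeps: Kowalski wins 1 of 2 groups, Duarte wins 1. Kowalski wins overall but not every group — no Simpson reversal.

No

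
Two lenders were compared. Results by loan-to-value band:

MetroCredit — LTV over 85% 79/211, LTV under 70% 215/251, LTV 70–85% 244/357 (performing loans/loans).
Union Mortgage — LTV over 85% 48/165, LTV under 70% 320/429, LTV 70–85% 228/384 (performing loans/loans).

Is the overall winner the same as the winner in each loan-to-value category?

Yes

LTV over 85%: MetroCredit 79/211 = 37.4%, Union Mortgage 48/165 = 29.1% → MetroCredit
LTV under 70%: MetroCredit 215/251 = 85.7%, Union Mortgage 320/429 = 74.6% → MetroCredit
LTV 70–85%: MetroCredit 244/357 = 68.3%, Union Mortgage 228/384 = 59.4% → MetroCredit
Overall: MetroCredit 538/819 = 65.7%, Union Mortgage 596/978 = 60.9% → MetroCredit
MetroCredit wins overall and in every loan-to-value group — no reversal.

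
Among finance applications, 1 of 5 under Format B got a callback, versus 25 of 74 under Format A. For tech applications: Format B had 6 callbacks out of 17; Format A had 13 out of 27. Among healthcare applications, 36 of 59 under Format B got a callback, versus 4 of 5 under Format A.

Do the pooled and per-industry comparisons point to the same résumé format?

Finance: Format B 1/5 = 20.0%, Format A 25/74 = 33.8% → Format A
Tech: Format B 6/17 = 35.3%, Format A 13/27 = 48.1% → Format A
Healthcare: Format B 36/59 = 61.0%, Format A 4/5 = 80.0% → Format A
Overall: Format B 43/81 = 53.1%, Format A 42/106 = 39.6% → Format B
Format A wins each industry group but Format B wins overall — the comparison reverses. Format A's applications skew toward finance, which has a lower base rate.

No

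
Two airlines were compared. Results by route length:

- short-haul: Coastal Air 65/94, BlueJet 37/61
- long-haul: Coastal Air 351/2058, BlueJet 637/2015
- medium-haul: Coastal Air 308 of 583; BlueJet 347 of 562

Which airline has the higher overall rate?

BlueJet

Short-haul: Coastal Air 65/94 = 69.1%, BlueJet 37/61 = 60.7% → Coastal Air
Long-haul: Coastal Air 351/2058 = 17.1%, BlueJet 637/2015 = 31.6% → BlueJet
Medium-haul: Coastal Air 308/583 = 52.8%, BlueJet 347/562 = 61.7% → BlueJet
Overall: Coastal Air 724/2735 = 26.5%, BlueJet 1021/2638 = 38.7% → BlueJet
(Neither sweeps every route group, but BlueJet has the higher pooled rate.)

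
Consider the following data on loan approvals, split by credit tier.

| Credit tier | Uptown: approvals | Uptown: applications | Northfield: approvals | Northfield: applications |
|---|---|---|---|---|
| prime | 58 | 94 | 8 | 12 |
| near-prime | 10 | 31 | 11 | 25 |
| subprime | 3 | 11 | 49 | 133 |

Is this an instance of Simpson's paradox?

Prime: Uptown 58/94 = 61.7%, Northfield 8/12 = 66.7% → Northfield
Near-prime: Uptown 10/31 = 32.3%, Northfield 11/25 = 44.0% → Northfield
Subprime: Uptown 3/11 = 27.3%, Northfield 49/133 = 36.8% → Northfield
Overall: Uptown 71/136 = 52.2%, Northfield 68/170 = 40.0% → Uptown
Northfield wins each credit group but Uptown wins overall — the comparison reverses. Northfield's applications skew toward subprime, which has a lower base rate.

Yes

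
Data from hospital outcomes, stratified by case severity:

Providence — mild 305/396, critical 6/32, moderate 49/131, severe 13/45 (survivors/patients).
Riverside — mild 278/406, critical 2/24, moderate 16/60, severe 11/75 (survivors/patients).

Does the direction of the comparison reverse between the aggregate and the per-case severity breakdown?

Mild: Providence 305/396 = 77.0%, Riverside 278/406 = 68.5% → Providence
Critical: Providence 6/32 = 18.8%, Riverside 2/24 = 8.3% → Providence
Moderate: Providence 49/131 = 37.4%, Riverside 16/60 = 26.7% → Providence
Severe: Providence 13/45 = 28.9%, Riverside 11/75 = 14.7% → Providence
Overall: Providence 373/604 = 61.8%, Riverside 307/565 = 54.3% → Providence
Providence wins overall and in every case group — no reversal.

No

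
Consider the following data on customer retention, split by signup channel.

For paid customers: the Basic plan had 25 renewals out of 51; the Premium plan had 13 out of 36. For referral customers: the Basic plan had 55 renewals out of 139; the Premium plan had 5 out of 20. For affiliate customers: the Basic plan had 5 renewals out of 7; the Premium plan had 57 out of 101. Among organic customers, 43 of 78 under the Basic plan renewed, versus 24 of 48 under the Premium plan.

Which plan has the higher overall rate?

Paid: the Basic plan 25/51 = 49.0%, the Premium plan 13/36 = 36.1% → the Basic plan
Referral: the Basic plan 55/139 = 39.6%, the Premium plan 5/20 = 25.0% → the Basic plan
Affiliate: the Basic plan 5/7 = 71.4%, the Premium plan 57/101 = 56.4% → the Basic plan
Organic: the Basic plan 43/78 = 55.1%, the Premium plan 24/48 = 50.0% → the Basic plan
Overall: the Basic plan 128/275 = 46.5%, the Premium plan 99/205 = 48.3% → the Premium plan
(The Basic plan wins every signup group but the Premium plan wins overall — the Basic plan's customers skew toward the low-rate referral group.)

the Premium plan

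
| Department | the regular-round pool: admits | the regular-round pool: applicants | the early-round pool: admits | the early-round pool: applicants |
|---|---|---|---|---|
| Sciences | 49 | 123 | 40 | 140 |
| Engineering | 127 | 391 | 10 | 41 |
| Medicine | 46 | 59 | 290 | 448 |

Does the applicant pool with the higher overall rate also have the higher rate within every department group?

Sciences: the regular-round pool 49/123 = 39.8%, the early-round pool 40/140 = 28.6% → the regular-round pool
Engineering: the regular-round pool 127/391 = 32.5%, the early-round pool 10/41 = 24.4% → the regular-round pool
Medicine: the regular-round pool 46/59 = 78.0%, the early-round pool 290/448 = 64.7% → the regular-round pool
Overall: the regular-round pool 222/573 = 38.7%, the early-round pool 340/629 = 54.1% → the early-round pool
The regular-round pool wins each department group but the early-round pool wins overall — the comparison reverses. The regular-round pool's applicants skew toward Engineering, which has a lower base rate.

No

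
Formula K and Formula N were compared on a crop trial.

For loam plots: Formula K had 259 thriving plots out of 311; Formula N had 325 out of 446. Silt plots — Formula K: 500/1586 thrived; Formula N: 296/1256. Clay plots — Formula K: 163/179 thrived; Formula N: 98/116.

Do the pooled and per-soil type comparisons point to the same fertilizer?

Loam: Formula K 259/311 = 83.3%, Formula N 325/446 = 72.9% → Formula K
Silt: Formula K 500/1586 = 31.5%, Formula N 296/1256 = 23.6% → Formula K
Clay: Formula K 163/179 = 91.1%, Formula N 98/116 = 84.5% → Formula K
Overall: Formula K 922/2076 = 44.4%, Formula N 719/1818 = 39.5% → Formula K
Formula K wins overall and in every soil group — no reversal.

Yes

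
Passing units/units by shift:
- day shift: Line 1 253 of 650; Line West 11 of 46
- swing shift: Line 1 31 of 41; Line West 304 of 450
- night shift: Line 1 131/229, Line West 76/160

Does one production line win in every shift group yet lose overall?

Day shift: Line 1 253/650 = 38.9%, Line West 11/46 = 23.9% → Line 1
Swing shift: Line 1 31/41 = 75.6%, Line West 304/450 = 67.6% → Line 1
Night shift: Line 1 131/229 = 57.2%, Line West 76/160 = 47.5% → Line 1
Overall: Line 1 415/920 = 45.1%, Line West 391/656 = 59.6% → Line West
Line 1 wins each shift group but Line West wins overall — the comparison reverses. Line 1's units skew toward day shift, which has a lower base rate.

Yes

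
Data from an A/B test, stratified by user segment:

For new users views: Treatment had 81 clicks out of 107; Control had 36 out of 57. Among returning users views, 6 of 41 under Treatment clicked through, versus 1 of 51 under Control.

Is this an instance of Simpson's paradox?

No

New users: Treatment 81/107 = 75.7%, Control 36/57 = 63.2% → Treatment
Returning users: Treatment 6/41 = 14.6%, Control 1/51 = 2.0% → Treatment
Overall: Treatment 87/148 = 58.8%, Control 37/108 = 34.3% → Treatment
Treatment wins overall and in every user group — no reversal.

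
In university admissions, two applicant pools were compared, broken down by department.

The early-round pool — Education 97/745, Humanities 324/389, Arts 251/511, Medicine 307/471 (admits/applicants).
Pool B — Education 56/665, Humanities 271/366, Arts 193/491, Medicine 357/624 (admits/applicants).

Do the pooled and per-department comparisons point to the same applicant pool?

Yes

Education: the early-round pool 97/745 = 13.0%, Pool B 56/665 = 8.4% → the early-round pool
Humanities: the early-round pool 324/389 = 83.3%, Pool B 271/366 = 74.0% → the early-round pool
Arts: the early-round pool 251/511 = 49.1%, Pool B 193/491 = 39.3% → the early-round pool
Medicine: the early-round pool 307/471 = 65.2%, Pool B 357/624 = 57.2% → the early-round pool
Overall: the early-round pool 979/2116 = 46.3%, Pool B 877/2146 = 40.9% → the early-round pool
The early-round pool wins overall and in every department group — no reversal.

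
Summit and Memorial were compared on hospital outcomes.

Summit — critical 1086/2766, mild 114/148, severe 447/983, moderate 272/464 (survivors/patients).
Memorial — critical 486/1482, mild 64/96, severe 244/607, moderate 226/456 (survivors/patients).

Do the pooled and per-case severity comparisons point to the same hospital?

Yes

Critical: Summit 1086/2766 = 39.3%, Memorial 486/1482 = 32.8% → Summit
Mild: Summit 114/148 = 77.0%, Memorial 64/96 = 66.7% → Summit
Severe: Summit 447/983 = 45.5%, Memorial 244/607 = 40.2% → Summit
Moderate: Summit 272/464 = 58.6%, Memorial 226/456 = 49.6% → Summit
Overall: Summit 1919/4361 = 44.0%, Memorial 1020/2641 = 38.6% → Summit
Summit wins overall and in every case group — no reversal.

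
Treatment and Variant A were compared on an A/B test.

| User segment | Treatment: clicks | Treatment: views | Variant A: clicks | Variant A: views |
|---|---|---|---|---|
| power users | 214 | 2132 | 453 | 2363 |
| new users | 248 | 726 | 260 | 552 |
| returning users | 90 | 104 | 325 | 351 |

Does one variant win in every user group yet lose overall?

Power users: Treatment 214/2132 = 10.0%, Variant A 453/2363 = 19.2% → Variant A
New users: Treatment 248/726 = 34.2%, Variant A 260/552 = 47.1% → Variant A
Returning users: Treatment 90/104 = 86.5%, Variant A 325/351 = 92.6% → Variant A
Overall: Treatment 552/2962 = 18.6%, Variant A 1038/3266 = 31.8% → Variant A
Variant A wins overall and in every user group — no reversal.

No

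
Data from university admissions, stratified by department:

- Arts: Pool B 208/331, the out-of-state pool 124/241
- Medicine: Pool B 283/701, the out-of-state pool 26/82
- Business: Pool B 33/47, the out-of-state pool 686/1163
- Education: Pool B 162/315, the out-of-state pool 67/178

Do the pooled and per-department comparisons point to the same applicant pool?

No

Arts: Pool B 208/331 = 62.8%, the out-of-state pool 124/241 = 51.5% → Pool B
Medicine: Pool B 283/701 = 40.4%, the out-of-state pool 26/82 = 31.7% → Pool B
Business: Pool B 33/47 = 70.2%, the out-of-state pool 686/1163 = 59.0% → Pool B
Education: Pool B 162/315 = 51.4%, the out-of-state pool 67/178 = 37.6% → Pool B
Overall: Pool B 686/1394 = 49.2%, the out-of-state pool 903/1664 = 54.3% → the out-of-state pool
Pool B wins each department group but the out-of-state pool wins overall — the comparison reverses. Pool B's applicants skew toward Medicine, which has a lower base rate.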